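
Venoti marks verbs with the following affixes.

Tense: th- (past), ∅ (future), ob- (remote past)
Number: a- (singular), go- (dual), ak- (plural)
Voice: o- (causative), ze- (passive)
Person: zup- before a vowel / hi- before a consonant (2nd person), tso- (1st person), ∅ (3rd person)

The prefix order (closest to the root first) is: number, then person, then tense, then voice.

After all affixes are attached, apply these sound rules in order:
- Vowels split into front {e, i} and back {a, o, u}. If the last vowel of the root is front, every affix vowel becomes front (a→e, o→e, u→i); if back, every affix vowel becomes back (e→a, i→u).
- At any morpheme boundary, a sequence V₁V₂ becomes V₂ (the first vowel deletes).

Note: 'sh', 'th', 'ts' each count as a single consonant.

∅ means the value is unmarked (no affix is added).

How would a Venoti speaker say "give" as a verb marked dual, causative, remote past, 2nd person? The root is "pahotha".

obhugopahotha

Attach number dual go- → gopahotha.
Attach person 2nd person hi- (before consonant 'g') → higopahotha.
Attach tense remote past ob- → obhigopahotha.
Attach voice causative o- → oobhigopahotha.
Apply vowel harmony: oobhigopahotha → oobhugopahotha.
Apply vowel deletion: oobhugopahotha → obhugopahotha.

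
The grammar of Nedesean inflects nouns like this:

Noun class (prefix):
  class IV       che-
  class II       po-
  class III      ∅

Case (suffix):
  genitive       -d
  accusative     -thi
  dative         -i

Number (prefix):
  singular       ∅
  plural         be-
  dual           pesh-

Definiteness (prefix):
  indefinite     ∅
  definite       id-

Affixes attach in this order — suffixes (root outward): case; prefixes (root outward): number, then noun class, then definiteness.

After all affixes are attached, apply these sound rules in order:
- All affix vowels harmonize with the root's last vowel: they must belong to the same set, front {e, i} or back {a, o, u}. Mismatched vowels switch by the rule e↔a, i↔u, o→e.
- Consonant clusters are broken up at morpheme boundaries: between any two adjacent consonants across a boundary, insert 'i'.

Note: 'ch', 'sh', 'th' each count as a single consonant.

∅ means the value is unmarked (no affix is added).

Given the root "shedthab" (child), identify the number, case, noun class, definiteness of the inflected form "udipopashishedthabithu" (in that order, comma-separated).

Segment: id-po-pesh-shedthab-thi.
number: pesh- → dual.
case: -thi → accusative.
noun class: po- → class II.
definiteness: id- → definite.

dual, accusative, class II, definite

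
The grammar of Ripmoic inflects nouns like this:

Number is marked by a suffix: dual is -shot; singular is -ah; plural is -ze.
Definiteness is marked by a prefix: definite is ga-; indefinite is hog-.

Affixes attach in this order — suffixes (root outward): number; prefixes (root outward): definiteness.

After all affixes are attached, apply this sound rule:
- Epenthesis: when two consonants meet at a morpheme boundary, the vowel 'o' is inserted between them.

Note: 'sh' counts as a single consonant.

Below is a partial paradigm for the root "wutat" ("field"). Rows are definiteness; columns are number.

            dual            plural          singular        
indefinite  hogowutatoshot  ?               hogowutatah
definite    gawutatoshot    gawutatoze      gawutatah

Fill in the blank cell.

hogowutatoze

Attach number plural -ze → wutatze.
Attach definiteness indefinite hog- → hogwutatze.
Apply epenthesis: hogwutatze → hogowutatoze.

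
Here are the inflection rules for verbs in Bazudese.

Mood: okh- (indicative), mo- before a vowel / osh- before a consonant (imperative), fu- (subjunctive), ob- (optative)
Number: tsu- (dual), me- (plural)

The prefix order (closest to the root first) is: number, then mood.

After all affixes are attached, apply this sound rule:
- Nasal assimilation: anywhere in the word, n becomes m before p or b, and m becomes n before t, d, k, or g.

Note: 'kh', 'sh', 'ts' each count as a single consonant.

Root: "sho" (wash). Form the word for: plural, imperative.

oshmesho

Attach number plural me- → mesho.
Attach mood imperative osh- (before consonant 'm') → oshmesho.
Nasal assimilation: no change.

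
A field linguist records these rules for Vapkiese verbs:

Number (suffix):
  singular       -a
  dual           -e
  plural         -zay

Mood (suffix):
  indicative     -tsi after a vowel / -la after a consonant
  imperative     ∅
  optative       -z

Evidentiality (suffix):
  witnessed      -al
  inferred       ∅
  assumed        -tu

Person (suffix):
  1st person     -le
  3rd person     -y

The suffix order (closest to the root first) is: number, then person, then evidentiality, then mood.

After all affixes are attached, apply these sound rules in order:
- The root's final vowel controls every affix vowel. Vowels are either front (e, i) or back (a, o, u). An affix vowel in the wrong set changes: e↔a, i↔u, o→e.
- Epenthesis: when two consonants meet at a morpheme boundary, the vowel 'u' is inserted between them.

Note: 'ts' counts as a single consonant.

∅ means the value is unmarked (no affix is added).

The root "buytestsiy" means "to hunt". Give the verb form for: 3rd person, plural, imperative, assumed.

Attach number plural -zay → buytestsiyzay.
Attach person 3rd person -y → buytestsiyzayy.
Attach evidentiality assumed -tu → buytestsiyzayytu.
mood = imperative: zero marking, form stays buytestsiyzayytu.
Apply vowel harmony: buytestsiyzayytu → buytestsiyzeyyti.
Apply epenthesis: buytestsiyzeyyti → buytestsiyuzeyuyuti.

buytestsiyuzeyuyuti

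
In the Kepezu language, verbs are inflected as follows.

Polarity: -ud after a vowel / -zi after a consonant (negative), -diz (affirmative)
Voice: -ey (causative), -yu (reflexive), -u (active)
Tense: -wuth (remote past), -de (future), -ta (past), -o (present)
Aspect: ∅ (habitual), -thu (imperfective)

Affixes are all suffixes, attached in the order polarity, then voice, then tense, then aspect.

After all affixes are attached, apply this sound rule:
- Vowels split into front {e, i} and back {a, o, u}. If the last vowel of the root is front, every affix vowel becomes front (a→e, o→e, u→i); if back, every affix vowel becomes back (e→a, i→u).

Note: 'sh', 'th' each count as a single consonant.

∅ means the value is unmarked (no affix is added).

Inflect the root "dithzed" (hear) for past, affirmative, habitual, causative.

Attach polarity affirmative -diz → dithzeddiz.
Attach voice causative -ey → dithzeddizey.
Attach tense past -ta → dithzeddizeyta.
aspect = habitual: zero marking, form stays dithzeddizeyta.
Apply vowel harmony: dithzeddizeyta → dithzeddizeyte.

dithzeddizeyte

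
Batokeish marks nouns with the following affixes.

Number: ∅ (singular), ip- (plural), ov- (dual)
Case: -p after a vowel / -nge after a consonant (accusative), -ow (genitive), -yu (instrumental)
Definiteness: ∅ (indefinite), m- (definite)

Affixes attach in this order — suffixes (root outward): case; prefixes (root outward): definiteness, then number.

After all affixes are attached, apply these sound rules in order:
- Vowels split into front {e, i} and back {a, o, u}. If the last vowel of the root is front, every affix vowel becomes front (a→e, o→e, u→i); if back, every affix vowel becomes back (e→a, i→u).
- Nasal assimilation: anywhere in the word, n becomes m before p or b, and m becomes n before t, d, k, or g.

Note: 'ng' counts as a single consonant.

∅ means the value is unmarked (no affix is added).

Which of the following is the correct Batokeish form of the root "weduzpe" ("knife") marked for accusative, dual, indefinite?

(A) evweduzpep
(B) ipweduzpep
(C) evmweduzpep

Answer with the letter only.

A

Attach case accusative -p (after vowel 'e') → weduzpep.
definiteness = indefinite: zero marking, form stays weduzpep.
Attach number dual ov- → ovweduzpep.
Apply vowel harmony: ovweduzpep → evweduzpep.
Nasal assimilation: no change.
So the correct form is evweduzpep, option (A).
(B) ipweduzpep is wrong: it uses plural instead of dual for number.
(C) evmweduzpep is wrong: it uses definite instead of indefinite for definiteness.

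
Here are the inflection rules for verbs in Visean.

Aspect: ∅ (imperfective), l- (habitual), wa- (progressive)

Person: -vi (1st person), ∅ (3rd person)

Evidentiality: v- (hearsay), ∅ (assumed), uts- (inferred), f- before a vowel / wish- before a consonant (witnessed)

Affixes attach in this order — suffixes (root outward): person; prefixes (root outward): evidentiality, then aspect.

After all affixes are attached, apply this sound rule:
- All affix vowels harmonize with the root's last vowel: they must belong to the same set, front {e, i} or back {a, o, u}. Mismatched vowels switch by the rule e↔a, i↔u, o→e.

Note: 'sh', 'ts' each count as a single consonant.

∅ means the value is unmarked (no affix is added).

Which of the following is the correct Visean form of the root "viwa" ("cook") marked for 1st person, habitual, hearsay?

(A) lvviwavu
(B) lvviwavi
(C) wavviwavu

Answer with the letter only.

A

Attach person 1st person -vi → viwavi.
Attach evidentiality hearsay v- → vviwavi.
Attach aspect habitual l- → lvviwavi.
Apply vowel harmony: lvviwavi → lvviwavu.
So the correct form is lvviwavu, option (A).
(B) lvviwavi is wrong: it fails to apply the sound rule(s).
(C) wavviwavu is wrong: it uses progressive instead of habitual for aspect.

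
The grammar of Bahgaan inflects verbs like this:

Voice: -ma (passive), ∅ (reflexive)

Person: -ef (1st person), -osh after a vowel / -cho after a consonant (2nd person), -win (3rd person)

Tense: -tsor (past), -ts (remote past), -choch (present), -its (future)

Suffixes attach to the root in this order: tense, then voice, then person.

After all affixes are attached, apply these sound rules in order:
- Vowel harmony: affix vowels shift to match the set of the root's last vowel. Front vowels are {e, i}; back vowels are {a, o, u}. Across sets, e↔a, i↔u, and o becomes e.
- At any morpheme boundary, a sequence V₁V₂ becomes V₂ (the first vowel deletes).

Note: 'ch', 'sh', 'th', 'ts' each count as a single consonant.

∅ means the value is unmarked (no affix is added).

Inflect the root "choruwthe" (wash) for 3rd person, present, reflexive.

choruwthechechwin

Attach tense present -choch → choruwthechoch.
voice = reflexive: zero marking, form stays choruwthechoch.
Attach person 3rd person -win → choruwthechochwin.
Apply vowel harmony: choruwthechochwin → choruwthechechwin.
Vowel deletion: no change.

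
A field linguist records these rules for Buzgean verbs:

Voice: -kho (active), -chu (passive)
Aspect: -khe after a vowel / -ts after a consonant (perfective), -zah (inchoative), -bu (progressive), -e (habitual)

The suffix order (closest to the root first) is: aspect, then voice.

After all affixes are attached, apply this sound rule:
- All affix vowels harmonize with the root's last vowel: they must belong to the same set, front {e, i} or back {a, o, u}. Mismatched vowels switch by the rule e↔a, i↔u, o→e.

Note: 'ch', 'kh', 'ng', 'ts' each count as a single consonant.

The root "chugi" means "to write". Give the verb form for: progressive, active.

Attach aspect progressive -bu → chugibu.
Attach voice active -kho → chugibukho.
Apply vowel harmony: chugibukho → chugibikhe.

chugibikhe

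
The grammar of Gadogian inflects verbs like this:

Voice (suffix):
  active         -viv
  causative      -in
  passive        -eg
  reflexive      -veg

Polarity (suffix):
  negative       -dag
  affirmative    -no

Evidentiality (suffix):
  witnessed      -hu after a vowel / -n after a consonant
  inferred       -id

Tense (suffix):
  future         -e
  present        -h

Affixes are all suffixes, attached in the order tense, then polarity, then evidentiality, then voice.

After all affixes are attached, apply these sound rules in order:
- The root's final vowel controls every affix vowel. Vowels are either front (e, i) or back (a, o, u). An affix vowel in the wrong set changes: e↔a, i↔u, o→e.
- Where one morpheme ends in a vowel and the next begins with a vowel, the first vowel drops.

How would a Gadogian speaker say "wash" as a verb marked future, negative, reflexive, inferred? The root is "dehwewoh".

Attach tense future -e → dehwewohe.
Attach polarity negative -dag → dehwewohedag.
Attach evidentiality inferred -id → dehwewohedagid.
Attach voice reflexive -veg → dehwewohedagidveg.
Apply vowel harmony: dehwewohedagidveg → dehwewohadagudvag.
Vowel deletion: no change.

dehwewohadagudvag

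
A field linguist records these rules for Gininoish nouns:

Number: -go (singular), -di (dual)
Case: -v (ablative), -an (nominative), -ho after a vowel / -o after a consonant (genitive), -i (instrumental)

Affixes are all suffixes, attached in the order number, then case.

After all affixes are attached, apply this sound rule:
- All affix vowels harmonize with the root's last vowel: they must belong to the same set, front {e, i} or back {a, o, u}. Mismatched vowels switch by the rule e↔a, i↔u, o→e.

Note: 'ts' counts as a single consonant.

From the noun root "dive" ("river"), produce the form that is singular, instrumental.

Attach number singular -go → divego.
Attach case instrumental -i → divegoi.
Apply vowel harmony: divegoi → divegei.

divegei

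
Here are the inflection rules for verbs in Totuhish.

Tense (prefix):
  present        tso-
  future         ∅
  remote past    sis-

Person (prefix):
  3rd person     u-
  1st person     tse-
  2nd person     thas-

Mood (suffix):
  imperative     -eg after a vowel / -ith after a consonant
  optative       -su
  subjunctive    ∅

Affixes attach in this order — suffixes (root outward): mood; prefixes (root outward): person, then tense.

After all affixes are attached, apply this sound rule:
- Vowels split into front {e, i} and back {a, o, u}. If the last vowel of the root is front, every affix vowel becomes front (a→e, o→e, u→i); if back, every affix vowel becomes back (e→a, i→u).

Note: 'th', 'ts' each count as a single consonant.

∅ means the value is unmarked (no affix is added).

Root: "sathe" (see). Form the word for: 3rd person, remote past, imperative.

sisisatheeg

Attach mood imperative -eg (after vowel 'e') → satheeg.
Attach person 3rd person u- → usatheeg.
Attach tense remote past sis- → sisusatheeg.
Apply vowel harmony: sisusatheeg → sisisatheeg.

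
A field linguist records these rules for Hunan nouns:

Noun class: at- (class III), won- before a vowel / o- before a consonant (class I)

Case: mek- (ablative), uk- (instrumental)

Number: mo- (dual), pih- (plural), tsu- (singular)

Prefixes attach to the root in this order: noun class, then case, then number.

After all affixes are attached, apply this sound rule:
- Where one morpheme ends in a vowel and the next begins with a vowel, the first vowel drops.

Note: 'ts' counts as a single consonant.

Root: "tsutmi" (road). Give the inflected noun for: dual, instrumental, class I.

mukotsutmi

Attach noun class class I o- (before consonant 'ts') → otsutmi.
Attach case instrumental uk- → ukotsutmi.
Attach number dual mo- → moukotsutmi.
Apply vowel deletion: moukotsutmi → mukotsutmi.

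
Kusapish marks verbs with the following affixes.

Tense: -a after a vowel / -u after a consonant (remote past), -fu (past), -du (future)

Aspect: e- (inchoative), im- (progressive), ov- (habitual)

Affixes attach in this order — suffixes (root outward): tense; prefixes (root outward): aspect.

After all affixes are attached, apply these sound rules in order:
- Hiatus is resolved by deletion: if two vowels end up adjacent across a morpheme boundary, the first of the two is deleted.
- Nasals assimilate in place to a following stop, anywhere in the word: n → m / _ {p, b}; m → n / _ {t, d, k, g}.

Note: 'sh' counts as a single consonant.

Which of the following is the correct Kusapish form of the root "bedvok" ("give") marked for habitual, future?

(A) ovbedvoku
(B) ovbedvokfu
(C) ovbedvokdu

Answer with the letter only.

Attach tense future -du → bedvokdu.
Attach aspect habitual ov- → ovbedvokdu.
Vowel deletion: no change.
Nasal assimilation: no change.
So the correct form is ovbedvokdu, option (C).
(A) ovbedvoku is wrong: it uses remote past instead of future for tense.
(B) ovbedvokfu is wrong: it uses past instead of future for tense.

C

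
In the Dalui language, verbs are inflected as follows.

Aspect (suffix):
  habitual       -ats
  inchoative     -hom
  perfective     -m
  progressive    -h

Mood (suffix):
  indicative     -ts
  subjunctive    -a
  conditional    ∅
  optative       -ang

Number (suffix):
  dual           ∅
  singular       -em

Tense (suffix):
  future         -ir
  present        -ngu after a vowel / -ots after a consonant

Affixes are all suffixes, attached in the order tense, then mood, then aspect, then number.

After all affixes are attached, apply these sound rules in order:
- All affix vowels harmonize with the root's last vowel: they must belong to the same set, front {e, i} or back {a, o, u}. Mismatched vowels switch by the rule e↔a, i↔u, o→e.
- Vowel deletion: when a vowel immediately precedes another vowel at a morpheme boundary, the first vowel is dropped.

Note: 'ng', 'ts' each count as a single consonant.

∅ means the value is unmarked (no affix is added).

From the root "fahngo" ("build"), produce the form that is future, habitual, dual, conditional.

fahngurats

Attach tense future -ir → fahngoir.
mood = conditional: zero marking, form stays fahngoir.
Attach aspect habitual -ats → fahngoirats.
number = dual: zero marking, form stays fahngoirats.
Apply vowel harmony: fahngoirats → fahngourats.
Apply vowel deletion: fahngourats → fahngurats.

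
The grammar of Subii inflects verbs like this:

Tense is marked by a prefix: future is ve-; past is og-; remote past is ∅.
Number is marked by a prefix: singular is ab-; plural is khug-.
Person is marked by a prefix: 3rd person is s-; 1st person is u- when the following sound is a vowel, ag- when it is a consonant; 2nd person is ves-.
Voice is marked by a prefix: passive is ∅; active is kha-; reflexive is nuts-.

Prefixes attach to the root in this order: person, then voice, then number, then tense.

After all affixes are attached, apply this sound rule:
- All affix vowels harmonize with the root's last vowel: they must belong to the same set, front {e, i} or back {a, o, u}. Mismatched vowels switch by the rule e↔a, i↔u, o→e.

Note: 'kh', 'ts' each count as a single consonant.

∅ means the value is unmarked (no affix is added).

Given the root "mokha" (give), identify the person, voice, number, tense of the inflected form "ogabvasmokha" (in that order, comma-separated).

Segment: og-ab-ves-mokha.
person: ves- → 2nd person.
voice: ∅ → passive.
number: ab- → singular.
tense: og- → past.

2nd person, passive, singular, past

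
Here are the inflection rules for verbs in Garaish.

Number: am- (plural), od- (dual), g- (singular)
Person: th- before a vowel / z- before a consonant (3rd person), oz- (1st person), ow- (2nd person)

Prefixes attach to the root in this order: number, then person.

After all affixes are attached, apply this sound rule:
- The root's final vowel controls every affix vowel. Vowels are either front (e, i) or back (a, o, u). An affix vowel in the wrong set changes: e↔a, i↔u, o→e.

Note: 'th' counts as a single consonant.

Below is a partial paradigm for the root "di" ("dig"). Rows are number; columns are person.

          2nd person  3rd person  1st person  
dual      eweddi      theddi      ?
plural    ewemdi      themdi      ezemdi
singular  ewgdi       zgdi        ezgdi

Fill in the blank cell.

Attach number dual od- → oddi.
Attach person 1st person oz- → ozoddi.
Apply vowel harmony: ozoddi → ezeddi.

ezeddi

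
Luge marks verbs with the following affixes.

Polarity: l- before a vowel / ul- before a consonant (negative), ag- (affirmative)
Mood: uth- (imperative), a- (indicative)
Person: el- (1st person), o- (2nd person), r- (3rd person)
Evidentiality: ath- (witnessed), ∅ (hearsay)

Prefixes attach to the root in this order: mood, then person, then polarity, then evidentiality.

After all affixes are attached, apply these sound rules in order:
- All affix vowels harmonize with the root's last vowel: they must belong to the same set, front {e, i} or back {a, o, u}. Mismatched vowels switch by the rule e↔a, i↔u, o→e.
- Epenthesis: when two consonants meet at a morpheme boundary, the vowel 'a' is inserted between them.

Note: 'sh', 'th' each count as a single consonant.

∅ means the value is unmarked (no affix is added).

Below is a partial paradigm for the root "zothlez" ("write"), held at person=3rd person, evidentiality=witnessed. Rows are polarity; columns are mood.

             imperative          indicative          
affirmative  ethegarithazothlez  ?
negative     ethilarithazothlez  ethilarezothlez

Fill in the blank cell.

Attach mood indicative a- → azothlez.
Attach person 3rd person r- → razothlez.
Attach polarity affirmative ag- → agrazothlez.
Attach evidentiality witnessed ath- → athagrazothlez.
Apply vowel harmony: athagrazothlez → ethegrezothlez.
Apply epenthesis: ethegrezothlez → ethegarezothlez.

ethegarezothlez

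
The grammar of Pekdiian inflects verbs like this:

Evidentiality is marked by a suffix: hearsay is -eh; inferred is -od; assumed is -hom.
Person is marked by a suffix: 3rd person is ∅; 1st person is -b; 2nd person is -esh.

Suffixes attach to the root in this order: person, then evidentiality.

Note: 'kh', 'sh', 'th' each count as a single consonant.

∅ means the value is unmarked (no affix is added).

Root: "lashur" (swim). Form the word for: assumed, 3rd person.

lashurhom

person = 3rd person: zero marking, form stays lashur.
Attach evidentiality assumed -hom → lashurhom.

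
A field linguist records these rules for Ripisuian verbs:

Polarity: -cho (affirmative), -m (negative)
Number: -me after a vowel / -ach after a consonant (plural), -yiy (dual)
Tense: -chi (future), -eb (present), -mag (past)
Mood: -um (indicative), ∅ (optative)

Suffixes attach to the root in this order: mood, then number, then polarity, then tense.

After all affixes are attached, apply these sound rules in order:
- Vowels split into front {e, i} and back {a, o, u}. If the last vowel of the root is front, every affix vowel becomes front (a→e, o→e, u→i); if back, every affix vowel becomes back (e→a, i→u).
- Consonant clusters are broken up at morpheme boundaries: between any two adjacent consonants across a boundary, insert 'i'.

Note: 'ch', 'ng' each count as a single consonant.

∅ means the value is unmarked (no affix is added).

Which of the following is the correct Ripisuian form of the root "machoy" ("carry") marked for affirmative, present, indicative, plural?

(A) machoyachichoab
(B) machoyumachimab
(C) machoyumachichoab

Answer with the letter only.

Attach mood indicative -um → machoyum.
Attach number plural -ach (after consonant 'm') → machoyumach.
Attach polarity affirmative -cho → machoyumachcho.
Attach tense present -eb → machoyumachchoeb.
Apply vowel harmony: machoyumachchoeb → machoyumachchoab.
Apply epenthesis: machoyumachchoab → machoyumachichoab.
So the correct form is machoyumachichoab, option (C).
(B) machoyumachimab is wrong: it uses negative instead of affirmative for polarity.
(A) machoyachichoab is wrong: it uses optative instead of indicative for mood.

C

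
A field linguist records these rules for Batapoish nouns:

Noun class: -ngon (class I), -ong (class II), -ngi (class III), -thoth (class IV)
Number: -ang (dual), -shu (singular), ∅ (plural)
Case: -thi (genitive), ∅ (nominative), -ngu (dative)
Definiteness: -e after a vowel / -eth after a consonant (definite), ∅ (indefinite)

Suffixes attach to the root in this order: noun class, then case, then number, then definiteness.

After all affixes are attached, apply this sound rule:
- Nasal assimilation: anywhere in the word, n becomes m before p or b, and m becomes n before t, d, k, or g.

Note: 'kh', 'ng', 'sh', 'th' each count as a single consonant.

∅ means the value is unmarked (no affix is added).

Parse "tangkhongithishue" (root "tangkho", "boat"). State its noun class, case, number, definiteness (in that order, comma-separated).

Segment: tangkho-ngi-thi-shu-e.
noun class: -ngi → class III.
case: -thi → genitive.
number: -shu → singular.
definiteness: -e/eth → definite.

class III, genitive, singular, definite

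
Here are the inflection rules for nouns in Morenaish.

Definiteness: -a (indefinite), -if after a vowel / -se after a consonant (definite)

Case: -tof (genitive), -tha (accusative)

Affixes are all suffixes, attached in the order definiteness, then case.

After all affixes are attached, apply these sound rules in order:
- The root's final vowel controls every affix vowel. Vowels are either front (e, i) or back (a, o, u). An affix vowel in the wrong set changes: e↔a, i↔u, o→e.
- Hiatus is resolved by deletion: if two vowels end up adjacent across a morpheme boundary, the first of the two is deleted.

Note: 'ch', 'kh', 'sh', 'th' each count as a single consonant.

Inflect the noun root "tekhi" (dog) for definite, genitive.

Attach definiteness definite -if (after vowel 'i') → tekhiif.
Attach case genitive -tof → tekhiiftof.
Apply vowel harmony: tekhiiftof → tekhiiftef.
Apply vowel deletion: tekhiiftef → tekhiftef.

tekhiftef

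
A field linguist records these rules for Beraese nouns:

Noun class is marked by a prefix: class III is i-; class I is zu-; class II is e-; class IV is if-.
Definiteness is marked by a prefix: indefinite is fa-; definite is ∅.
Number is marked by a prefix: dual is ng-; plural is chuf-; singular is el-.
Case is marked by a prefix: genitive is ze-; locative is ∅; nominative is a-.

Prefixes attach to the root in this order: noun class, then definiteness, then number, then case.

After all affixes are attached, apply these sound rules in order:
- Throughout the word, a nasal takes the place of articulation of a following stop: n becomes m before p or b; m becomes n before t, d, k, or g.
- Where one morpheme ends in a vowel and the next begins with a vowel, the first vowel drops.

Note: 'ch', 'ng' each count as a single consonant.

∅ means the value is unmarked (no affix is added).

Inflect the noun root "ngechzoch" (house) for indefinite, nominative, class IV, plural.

Attach noun class class IV if- → ifngechzoch.
Attach definiteness indefinite fa- → faifngechzoch.
Attach number plural chuf- → chuffaifngechzoch.
Attach case nominative a- → achuffaifngechzoch.
Nasal assimilation: no change.
Apply vowel deletion: achuffaifngechzoch → achuffifngechzoch.

achuffifngechzoch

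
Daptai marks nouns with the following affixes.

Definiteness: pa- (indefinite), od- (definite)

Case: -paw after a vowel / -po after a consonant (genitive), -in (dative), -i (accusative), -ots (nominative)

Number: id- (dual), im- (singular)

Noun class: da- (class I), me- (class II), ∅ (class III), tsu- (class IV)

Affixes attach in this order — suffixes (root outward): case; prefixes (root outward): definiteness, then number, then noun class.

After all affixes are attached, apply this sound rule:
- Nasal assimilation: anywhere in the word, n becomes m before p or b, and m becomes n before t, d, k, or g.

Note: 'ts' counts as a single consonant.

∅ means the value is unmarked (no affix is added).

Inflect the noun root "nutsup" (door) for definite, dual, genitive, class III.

Attach case genitive -po (after consonant 'p') → nutsuppo.
Attach definiteness definite od- → odnutsuppo.
Attach number dual id- → idodnutsuppo.
noun class = class III: zero marking, form stays idodnutsuppo.
Nasal assimilation: no change.

idodnutsuppo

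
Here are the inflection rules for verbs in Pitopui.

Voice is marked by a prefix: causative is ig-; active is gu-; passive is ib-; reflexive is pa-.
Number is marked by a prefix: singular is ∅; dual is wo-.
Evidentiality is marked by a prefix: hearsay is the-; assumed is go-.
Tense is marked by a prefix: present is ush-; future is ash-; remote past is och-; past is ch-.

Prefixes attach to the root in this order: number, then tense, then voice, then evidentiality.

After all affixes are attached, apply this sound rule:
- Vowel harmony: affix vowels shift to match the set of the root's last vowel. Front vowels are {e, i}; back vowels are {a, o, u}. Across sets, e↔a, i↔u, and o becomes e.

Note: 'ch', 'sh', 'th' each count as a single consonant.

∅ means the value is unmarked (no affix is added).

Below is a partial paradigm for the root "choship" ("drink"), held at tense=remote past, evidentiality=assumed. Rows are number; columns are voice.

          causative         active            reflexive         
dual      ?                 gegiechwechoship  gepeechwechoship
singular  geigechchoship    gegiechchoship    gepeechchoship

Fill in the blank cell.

geigechwechoship

Attach number dual wo- → wochoship.
Attach tense remote past och- → ochwochoship.
Attach voice causative ig- → igochwochoship.
Attach evidentiality assumed go- → goigochwochoship.
Apply vowel harmony: goigochwochoship → geigechwechoship.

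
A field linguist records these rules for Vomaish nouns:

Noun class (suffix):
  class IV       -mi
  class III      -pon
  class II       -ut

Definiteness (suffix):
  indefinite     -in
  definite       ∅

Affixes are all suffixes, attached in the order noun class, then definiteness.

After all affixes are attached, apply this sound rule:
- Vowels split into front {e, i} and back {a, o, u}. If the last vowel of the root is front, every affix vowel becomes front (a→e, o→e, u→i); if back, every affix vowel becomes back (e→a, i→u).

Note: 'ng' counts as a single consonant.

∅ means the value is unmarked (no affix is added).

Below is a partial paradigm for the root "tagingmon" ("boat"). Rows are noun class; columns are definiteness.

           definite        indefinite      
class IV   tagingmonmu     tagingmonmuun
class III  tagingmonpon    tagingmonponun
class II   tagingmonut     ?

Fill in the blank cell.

Attach noun class class II -ut → tagingmonut.
Attach definiteness indefinite -in → tagingmonutin.
Apply vowel harmony: tagingmonutin → tagingmonutun.

tagingmonutun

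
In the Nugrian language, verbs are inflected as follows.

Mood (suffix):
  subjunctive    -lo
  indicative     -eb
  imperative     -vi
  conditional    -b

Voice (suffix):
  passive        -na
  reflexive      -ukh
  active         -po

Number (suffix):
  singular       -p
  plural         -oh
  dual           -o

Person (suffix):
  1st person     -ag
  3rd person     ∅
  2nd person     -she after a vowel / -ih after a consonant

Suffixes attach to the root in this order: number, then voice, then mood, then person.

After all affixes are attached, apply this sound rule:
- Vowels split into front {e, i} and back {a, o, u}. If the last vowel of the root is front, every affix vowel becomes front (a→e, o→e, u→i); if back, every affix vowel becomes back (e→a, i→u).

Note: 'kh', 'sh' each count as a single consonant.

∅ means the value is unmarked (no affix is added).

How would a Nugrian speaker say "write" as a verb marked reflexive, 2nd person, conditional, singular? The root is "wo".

Attach number singular -p → wop.
Attach voice reflexive -ukh → wopukh.
Attach mood conditional -b → wopukhb.
Attach person 2nd person -ih (after consonant 'b') → wopukhbih.
Apply vowel harmony: wopukhbih → wopukhbuh.

wopukhbuh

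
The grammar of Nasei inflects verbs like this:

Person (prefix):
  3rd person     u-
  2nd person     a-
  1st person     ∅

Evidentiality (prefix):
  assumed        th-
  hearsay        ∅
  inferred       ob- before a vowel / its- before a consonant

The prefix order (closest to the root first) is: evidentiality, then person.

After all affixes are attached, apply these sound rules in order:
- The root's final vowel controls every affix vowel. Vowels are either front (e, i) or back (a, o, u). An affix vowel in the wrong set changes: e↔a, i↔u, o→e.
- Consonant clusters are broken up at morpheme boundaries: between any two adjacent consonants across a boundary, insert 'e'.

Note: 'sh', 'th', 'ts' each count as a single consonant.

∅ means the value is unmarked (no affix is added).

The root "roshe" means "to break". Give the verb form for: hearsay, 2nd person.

eroshe

evidentiality = hearsay: zero marking, form stays roshe.
Attach person 2nd person a- → aroshe.
Apply vowel harmony: aroshe → eroshe.
Epenthesis: no change.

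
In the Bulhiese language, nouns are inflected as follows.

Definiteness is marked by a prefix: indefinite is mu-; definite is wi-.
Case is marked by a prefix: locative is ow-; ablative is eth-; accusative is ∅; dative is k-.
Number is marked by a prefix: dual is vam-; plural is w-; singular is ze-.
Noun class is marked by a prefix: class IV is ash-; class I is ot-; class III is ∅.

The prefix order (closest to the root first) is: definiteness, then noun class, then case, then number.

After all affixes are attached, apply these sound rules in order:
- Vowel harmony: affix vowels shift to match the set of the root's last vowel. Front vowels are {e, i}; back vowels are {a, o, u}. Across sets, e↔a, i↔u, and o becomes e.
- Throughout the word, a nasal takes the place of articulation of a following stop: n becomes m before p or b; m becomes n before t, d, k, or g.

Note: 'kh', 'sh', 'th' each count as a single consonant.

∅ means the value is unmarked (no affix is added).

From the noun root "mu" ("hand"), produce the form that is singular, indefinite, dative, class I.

zakotmumu

Attach definiteness indefinite mu- → mumu.
Attach noun class class I ot- → otmumu.
Attach case dative k- → kotmumu.
Attach number singular ze- → zekotmumu.
Apply vowel harmony: zekotmumu → zakotmumu.
Nasal assimilation: no change.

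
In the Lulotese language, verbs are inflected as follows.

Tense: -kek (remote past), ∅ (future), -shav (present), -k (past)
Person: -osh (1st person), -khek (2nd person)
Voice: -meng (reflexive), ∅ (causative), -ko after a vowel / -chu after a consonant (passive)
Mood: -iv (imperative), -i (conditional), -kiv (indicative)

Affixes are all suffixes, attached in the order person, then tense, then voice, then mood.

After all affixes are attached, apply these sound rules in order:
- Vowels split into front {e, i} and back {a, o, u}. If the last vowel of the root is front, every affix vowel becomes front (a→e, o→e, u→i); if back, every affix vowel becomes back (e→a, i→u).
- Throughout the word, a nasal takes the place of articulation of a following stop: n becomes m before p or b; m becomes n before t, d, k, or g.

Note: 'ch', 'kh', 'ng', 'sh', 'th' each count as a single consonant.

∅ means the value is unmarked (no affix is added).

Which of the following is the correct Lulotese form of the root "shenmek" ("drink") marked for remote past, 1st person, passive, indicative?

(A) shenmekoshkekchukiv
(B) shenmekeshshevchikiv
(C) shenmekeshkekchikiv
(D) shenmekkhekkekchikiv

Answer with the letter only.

Attach person 1st person -osh → shenmekosh.
Attach tense remote past -kek → shenmekoshkek.
Attach voice passive -chu (after consonant 'k') → shenmekoshkekchu.
Attach mood indicative -kiv → shenmekoshkekchukiv.
Apply vowel harmony: shenmekoshkekchukiv → shenmekeshkekchikiv.
Nasal assimilation: no change.
So the correct form is shenmekeshkekchikiv, option (C).
(B) shenmekeshshevchikiv is wrong: it uses present instead of remote past for tense.
(D) shenmekkhekkekchikiv is wrong: it uses 2nd person instead of 1st person for person.
(A) shenmekoshkekchukiv is wrong: it fails to apply the sound rule(s).

C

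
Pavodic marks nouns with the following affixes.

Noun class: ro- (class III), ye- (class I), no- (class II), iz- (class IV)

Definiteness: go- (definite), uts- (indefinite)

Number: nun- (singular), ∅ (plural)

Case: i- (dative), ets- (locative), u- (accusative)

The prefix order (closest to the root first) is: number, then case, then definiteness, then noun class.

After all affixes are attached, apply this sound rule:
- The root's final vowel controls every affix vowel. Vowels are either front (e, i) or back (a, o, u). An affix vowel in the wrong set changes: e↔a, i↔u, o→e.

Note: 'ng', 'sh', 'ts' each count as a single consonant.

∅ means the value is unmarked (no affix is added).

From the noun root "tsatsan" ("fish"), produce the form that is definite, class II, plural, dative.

number = plural: zero marking, form stays tsatsan.
Attach case dative i- → itsatsan.
Attach definiteness definite go- → goitsatsan.
Attach noun class class II no- → nogoitsatsan.
Apply vowel harmony: nogoitsatsan → nogoutsatsan.

nogoutsatsan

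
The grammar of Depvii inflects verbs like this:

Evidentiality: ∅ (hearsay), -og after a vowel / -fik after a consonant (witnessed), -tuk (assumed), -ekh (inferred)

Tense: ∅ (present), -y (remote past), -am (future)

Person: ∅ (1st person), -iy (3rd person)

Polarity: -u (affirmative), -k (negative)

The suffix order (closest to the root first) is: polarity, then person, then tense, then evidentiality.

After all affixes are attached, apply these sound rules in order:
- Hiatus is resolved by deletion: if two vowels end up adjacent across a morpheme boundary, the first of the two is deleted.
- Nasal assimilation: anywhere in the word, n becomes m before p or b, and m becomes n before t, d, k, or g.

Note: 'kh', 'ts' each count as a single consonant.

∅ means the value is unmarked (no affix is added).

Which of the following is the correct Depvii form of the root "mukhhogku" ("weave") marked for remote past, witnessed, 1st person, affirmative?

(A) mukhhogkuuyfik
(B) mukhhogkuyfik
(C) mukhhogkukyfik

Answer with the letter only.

B

Attach polarity affirmative -u → mukhhogkuu.
person = 1st person: zero marking, form stays mukhhogkuu.
Attach tense remote past -y → mukhhogkuuy.
Attach evidentiality witnessed -fik (after consonant 'y') → mukhhogkuuyfik.
Apply vowel deletion: mukhhogkuuyfik → mukhhogkuyfik.
Nasal assimilation: no change.
So the correct form is mukhhogkuyfik, option (B).
(C) mukhhogkukyfik is wrong: it uses negative instead of affirmative for polarity.
(A) mukhhogkuuyfik is wrong: it fails to apply the sound rule(s).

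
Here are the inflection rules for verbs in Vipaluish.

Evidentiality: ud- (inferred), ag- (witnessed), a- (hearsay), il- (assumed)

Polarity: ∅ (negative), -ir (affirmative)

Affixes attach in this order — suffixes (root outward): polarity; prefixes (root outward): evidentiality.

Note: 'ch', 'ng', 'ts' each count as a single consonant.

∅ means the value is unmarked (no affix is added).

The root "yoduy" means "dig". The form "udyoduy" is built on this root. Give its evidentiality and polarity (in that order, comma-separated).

Segment: ud-yoduy.
evidentiality: ud- → inferred.
polarity: ∅ → negative.

inferred, negative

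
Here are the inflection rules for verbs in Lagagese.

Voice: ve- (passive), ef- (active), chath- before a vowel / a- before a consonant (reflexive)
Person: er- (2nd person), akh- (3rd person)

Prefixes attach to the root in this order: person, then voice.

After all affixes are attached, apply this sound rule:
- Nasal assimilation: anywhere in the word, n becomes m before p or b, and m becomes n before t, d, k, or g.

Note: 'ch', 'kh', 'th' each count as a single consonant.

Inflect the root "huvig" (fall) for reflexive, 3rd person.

chathakhhuvig

Attach person 3rd person akh- → akhhuvig.
Attach voice reflexive chath- (before vowel 'a') → chathakhhuvig.
Nasal assimilation: no change.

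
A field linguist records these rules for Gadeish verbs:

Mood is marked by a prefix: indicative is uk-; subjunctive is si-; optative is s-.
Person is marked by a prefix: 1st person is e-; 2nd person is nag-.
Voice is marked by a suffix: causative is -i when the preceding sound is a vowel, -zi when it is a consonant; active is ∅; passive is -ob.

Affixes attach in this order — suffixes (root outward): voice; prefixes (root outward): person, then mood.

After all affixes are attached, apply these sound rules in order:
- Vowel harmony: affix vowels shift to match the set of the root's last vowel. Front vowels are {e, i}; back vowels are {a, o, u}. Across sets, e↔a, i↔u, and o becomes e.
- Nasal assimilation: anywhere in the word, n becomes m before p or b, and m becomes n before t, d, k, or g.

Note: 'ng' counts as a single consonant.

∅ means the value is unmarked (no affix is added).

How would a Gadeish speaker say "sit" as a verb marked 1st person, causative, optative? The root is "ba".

sabau

Attach person 1st person e- → eba.
Attach voice causative -i (after vowel 'a') → ebai.
Attach mood optative s- → sebai.
Apply vowel harmony: sebai → sabau.
Nasal assimilation: no change.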